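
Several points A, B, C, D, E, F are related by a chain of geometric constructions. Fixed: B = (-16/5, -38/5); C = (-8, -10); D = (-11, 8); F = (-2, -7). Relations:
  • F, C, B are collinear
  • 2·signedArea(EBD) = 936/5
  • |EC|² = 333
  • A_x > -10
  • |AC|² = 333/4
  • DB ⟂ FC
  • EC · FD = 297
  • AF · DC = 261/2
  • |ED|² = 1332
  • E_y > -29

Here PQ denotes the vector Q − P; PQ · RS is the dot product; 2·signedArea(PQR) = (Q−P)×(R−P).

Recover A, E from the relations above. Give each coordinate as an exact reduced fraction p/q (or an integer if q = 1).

A = (-19/2, -1)
E = (-5, -28)

1. A_x = -19/2  [line -3·x + 18·y + -21/2 = 0 ∩ |AC|² = 333/4]
2. A_y = -1  [line -3·x + 18·y + -21/2 = 0 ∩ |AC|² = 333/4]
   → A = (-19/2, -1)
3. E_x = -5  [2·signedArea(EBD) = 936/5 ∩ EC · FD = 297]
4. E_y = -28  [2·signedArea(EBD) = 936/5 ∩ EC · FD = 297]
   → E = (-5, -28)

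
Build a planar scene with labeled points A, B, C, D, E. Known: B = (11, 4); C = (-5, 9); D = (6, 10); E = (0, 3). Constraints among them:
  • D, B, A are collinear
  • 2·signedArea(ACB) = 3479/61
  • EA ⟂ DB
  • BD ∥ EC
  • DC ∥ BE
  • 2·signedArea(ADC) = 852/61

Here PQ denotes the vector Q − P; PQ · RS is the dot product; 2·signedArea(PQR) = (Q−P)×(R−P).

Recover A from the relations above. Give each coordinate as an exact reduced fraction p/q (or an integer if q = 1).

A = (426/61, 538/61)

1. A_x = 426/61  [D, B, A are collinear ∩ EA ⟂ DB]
2. A_y = 538/61  [D, B, A are collinear ∩ EA ⟂ DB]
   → A = (426/61, 538/61)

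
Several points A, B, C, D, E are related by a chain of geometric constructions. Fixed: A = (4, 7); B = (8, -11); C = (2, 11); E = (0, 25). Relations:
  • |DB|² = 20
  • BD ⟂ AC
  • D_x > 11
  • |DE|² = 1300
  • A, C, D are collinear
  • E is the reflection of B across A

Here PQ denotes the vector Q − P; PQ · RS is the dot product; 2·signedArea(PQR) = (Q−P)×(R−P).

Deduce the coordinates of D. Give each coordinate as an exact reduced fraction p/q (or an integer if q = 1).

1. D_x = 12  [A, C, D are collinear ∩ BD ⟂ AC]
2. D_y = -9  [A, C, D are collinear ∩ BD ⟂ AC]
   → D = (12, -9)

D = (12, -9)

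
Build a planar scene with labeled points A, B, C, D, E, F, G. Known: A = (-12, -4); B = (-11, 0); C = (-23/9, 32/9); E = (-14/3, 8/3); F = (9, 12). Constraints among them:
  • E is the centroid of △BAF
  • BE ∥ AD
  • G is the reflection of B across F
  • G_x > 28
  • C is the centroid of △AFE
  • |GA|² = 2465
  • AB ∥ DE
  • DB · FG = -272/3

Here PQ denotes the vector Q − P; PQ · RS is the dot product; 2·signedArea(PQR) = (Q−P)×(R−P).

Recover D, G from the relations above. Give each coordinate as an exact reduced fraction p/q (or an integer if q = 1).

D = (-17/3, -4/3)
G = (29, 24)

1. D_x = -17/3  [AB ∥ DE ∩ BE ∥ AD]
2. D_y = -4/3  [AB ∥ DE ∩ BE ∥ AD]
   → D = (-17/3, -4/3)
3. G_x = 29  [G is the reflection of B across F]
4. G_y = 24  [G is the reflection of B across F]
   → G = (29, 24)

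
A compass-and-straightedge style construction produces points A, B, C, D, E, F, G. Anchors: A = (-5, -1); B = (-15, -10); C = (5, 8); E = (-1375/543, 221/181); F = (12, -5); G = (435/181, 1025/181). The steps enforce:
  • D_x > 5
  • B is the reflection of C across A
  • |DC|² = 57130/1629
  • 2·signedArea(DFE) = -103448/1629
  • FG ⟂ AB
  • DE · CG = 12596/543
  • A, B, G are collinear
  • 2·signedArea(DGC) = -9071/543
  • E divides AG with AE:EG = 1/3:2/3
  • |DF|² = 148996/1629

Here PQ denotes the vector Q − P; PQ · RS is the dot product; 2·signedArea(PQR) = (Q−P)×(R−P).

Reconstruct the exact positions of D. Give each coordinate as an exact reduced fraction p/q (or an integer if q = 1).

1. D_x = 1014/181  [2·signedArea(DFE) = -103448/1629 ∩ 2·signedArea(DGC) = -9071/543]
2. D_y = 1145/543  [2·signedArea(DFE) = -103448/1629 ∩ 2·signedArea(DGC) = -9071/543]
   → D = (1014/181, 1145/543)

D = (1014/181, 1145/543)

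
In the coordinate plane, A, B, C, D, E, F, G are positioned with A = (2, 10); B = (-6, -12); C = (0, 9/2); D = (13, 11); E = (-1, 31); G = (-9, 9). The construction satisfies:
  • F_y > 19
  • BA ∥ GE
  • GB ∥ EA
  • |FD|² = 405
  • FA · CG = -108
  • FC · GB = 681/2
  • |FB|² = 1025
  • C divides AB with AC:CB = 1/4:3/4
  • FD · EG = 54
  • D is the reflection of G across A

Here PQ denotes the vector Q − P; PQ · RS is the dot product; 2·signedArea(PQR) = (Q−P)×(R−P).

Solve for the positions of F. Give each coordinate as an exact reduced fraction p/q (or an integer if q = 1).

1. F_x = -5  [FC · GB = 681/2 ∩ FA · CG = -108]
2. F_y = 20  [FC · GB = 681/2 ∩ FA · CG = -108]
   → F = (-5, 20)

F = (-5, 20)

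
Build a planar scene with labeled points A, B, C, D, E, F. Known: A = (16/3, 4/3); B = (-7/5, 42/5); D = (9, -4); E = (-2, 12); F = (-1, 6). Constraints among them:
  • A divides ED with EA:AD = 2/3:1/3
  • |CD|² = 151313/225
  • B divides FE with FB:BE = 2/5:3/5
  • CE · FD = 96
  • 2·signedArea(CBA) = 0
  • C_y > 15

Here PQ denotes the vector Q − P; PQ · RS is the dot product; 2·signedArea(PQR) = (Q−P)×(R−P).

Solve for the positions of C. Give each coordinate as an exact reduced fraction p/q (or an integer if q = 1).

C = (-122/15, 232/15)

1. C_x = -122/15  [2·signedArea(CBA) = 0 ∩ CE · FD = 96]
2. C_y = 232/15  [2·signedArea(CBA) = 0 ∩ CE · FD = 96]
   → C = (-122/15, 232/15)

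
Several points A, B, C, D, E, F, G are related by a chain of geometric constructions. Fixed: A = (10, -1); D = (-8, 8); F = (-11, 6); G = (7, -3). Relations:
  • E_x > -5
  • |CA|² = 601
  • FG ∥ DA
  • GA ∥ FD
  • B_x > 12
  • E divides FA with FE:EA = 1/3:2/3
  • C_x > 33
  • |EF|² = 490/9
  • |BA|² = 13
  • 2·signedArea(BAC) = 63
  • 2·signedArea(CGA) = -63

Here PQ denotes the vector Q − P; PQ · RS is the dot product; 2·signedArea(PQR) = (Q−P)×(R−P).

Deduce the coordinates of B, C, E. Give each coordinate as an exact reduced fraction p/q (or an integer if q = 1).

1. C_x = 34  [line -2·x + 3·y + 86 = 0 ∩ |CA|² = 601]
2. C_y = -6  [line -2·x + 3·y + 86 = 0 ∩ |CA|² = 601]
   → C = (34, -6)
3. E_x = -4  [E divides FA with FE:EA = 1/3:2/3]
4. E_y = 11/3  [E divides FA with FE:EA = 1/3:2/3]
   → E = (-4, 11/3)
5. B_x = 13  [line 5·x + 24·y + -89 = 0 ∩ |BA|² = 13]
6. B_y = 1  [line 5·x + 24·y + -89 = 0 ∩ |BA|² = 13]
   → B = (13, 1)

B = (13, 1)
C = (34, -6)
E = (-4, 11/3)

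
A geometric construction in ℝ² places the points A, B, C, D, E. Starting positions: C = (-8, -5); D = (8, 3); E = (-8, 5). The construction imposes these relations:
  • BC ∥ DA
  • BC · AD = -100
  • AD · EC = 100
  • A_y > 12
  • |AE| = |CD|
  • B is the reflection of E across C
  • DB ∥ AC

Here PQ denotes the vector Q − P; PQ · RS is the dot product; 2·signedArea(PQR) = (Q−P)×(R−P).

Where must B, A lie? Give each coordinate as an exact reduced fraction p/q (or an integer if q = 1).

1. B_x = -8  [B is the reflection of E across C]
2. B_y = -15  [B is the reflection of E across C]
   → B = (-8, -15)
3. A_x = 8  [DB ∥ AC ∩ BC ∥ DA]
4. A_y = 13  [DB ∥ AC ∩ BC ∥ DA]
   → A = (8, 13)

A = (8, 13)
B = (-8, -15)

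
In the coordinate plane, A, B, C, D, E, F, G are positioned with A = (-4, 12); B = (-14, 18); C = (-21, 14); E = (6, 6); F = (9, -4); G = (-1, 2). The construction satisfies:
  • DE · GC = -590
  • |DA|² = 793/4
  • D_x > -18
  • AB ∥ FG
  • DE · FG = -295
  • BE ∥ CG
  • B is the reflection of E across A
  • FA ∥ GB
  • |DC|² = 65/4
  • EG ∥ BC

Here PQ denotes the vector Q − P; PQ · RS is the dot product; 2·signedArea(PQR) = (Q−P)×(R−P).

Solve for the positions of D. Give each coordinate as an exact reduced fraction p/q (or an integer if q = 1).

D = (-35/2, 16)

1. D_x = -35/2  [line 10·x + -6·y + 271 = 0 ∩ |DC|² = 65/4]
2. D_y = 16  [line 10·x + -6·y + 271 = 0 ∩ |DC|² = 65/4]
   → D = (-35/2, 16)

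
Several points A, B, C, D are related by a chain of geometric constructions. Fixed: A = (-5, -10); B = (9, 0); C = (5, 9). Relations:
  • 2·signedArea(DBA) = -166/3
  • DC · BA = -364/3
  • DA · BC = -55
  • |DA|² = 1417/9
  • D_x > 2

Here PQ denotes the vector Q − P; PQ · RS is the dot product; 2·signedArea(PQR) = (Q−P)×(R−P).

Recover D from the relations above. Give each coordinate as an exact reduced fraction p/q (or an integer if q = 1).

1. D_x = 3  [DA · BC = -55 ∩ 2·signedArea(DBA) = -166/3]
2. D_y = -1/3  [DA · BC = -55 ∩ 2·signedArea(DBA) = -166/3]
   → D = (3, -1/3)

D = (3, -1/3)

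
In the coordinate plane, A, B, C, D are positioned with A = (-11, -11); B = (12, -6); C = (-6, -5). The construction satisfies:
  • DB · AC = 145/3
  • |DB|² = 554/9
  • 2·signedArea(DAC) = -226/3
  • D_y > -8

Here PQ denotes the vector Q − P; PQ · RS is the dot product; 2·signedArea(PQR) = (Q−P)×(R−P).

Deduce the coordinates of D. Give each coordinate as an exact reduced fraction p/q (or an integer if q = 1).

1. D_x = 13/3  [DB · AC = 145/3 ∩ 2·signedArea(DAC) = -226/3]
2. D_y = -23/3  [DB · AC = 145/3 ∩ 2·signedArea(DAC) = -226/3]
   → D = (13/3, -23/3)

D = (13/3, -23/3)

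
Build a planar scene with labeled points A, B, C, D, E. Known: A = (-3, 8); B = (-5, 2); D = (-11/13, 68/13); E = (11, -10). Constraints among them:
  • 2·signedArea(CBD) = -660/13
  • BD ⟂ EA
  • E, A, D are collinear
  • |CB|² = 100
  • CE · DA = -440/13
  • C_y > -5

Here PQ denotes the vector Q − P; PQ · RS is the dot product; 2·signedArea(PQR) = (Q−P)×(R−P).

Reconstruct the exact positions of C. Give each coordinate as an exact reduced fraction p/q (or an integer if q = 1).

1. C_x = 3  [line -42/13·x + 54/13·y + 342/13 = 0 ∩ |CB|² = 100]
2. C_y = -4  [line -42/13·x + 54/13·y + 342/13 = 0 ∩ |CB|² = 100]
   → C = (3, -4)

C = (3, -4)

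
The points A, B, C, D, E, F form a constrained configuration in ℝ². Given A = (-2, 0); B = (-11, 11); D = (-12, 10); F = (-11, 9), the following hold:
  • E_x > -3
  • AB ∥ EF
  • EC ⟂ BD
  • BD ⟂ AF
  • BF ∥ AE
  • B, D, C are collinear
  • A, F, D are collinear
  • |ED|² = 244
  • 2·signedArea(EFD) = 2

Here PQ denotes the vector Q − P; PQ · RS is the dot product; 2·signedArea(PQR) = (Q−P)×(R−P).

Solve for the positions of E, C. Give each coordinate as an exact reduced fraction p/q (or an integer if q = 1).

1. E_x = -2  [AB ∥ EF ∩ BF ∥ AE]
2. E_y = -2  [AB ∥ EF ∩ BF ∥ AE]
   → E = (-2, -2)
3. C_x = -13  [B, D, C are collinear ∩ EC ⟂ BD]
4. C_y = 9  [B, D, C are collinear ∩ EC ⟂ BD]
   → C = (-13, 9)

C = (-13, 9)
E = (-2, -2)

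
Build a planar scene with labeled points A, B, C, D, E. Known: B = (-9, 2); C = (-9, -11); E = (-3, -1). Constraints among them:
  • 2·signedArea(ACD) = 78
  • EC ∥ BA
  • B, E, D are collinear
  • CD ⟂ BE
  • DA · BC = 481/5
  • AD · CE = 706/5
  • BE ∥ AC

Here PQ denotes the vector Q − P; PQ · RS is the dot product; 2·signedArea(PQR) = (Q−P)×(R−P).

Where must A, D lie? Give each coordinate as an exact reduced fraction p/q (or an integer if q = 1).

A = (-15, -8)
D = (-19/5, -3/5)

1. A_x = -15  [BE ∥ AC ∩ EC ∥ BA]
2. A_y = -8  [BE ∥ AC ∩ EC ∥ BA]
   → A = (-15, -8)
3. D_x = -19/5  [B, E, D are collinear ∩ CD ⟂ BE]
4. D_y = -3/5  [B, E, D are collinear ∩ CD ⟂ BE]
   → D = (-19/5, -3/5)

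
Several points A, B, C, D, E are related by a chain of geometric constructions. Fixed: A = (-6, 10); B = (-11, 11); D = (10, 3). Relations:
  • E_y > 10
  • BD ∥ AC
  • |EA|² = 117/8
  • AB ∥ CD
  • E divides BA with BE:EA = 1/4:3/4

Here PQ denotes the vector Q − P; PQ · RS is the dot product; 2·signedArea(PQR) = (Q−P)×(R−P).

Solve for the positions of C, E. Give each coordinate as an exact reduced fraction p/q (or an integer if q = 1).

1. C_x = 15  [AB ∥ CD ∩ BD ∥ AC]
2. C_y = 2  [AB ∥ CD ∩ BD ∥ AC]
   → C = (15, 2)
3. E_x = -39/4  [E divides BA with BE:EA = 1/4:3/4]
4. E_y = 43/4  [E divides BA with BE:EA = 1/4:3/4]
   → E = (-39/4, 43/4)

C = (15, 2)
E = (-39/4, 43/4)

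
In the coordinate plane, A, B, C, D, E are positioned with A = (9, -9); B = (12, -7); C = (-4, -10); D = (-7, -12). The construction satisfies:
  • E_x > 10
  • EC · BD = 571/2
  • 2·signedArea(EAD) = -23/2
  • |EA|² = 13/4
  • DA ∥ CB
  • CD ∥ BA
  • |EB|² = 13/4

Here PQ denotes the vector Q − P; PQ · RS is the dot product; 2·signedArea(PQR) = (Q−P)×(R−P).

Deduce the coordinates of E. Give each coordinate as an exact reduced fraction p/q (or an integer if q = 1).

E = (21/2, -8)

1. E_x = 21/2  [2·signedArea(EAD) = -23/2 ∩ EC · BD = 571/2]
2. E_y = -8  [2·signedArea(EAD) = -23/2 ∩ EC · BD = 571/2]
   → E = (21/2, -8)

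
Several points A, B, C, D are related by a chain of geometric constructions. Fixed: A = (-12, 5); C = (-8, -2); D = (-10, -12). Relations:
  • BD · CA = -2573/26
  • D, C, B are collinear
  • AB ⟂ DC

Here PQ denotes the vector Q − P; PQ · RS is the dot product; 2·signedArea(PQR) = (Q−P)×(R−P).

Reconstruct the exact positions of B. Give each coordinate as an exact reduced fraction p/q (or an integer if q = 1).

1. B_x = -177/26  [D, C, B are collinear ∩ AB ⟂ DC]
2. B_y = 103/26  [D, C, B are collinear ∩ AB ⟂ DC]
   → B = (-177/26, 103/26)

B = (-177/26, 103/26)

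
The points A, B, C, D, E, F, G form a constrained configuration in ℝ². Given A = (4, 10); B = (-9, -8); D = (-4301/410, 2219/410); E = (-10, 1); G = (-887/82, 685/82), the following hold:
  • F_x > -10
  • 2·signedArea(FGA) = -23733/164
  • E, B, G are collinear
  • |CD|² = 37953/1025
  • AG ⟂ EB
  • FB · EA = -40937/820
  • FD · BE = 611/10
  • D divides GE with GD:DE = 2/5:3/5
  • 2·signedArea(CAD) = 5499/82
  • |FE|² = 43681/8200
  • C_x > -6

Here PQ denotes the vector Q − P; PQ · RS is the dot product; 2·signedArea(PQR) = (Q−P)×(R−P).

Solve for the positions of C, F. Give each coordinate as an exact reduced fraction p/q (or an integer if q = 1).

C = (-2117/410, 1013/410)
F = (-7991/820, -1061/820)

1. C_x = -2117/410  [line 1881/410·x + -5941/410·y + 24391/410 = 0 ∩ |CD|² = 37953/1025]
2. C_y = 1013/410  [line 1881/410·x + -5941/410·y + 24391/410 = 0 ∩ |CD|² = 37953/1025]
   → C = (-2117/410, 1013/410)
3. F_x = -7991/820  [FB · EA = -40937/820 ∩ FD · BE = 611/10]
4. F_y = -1061/820  [FB · EA = -40937/820 ∩ FD · BE = 611/10]
   → F = (-7991/820, -1061/820)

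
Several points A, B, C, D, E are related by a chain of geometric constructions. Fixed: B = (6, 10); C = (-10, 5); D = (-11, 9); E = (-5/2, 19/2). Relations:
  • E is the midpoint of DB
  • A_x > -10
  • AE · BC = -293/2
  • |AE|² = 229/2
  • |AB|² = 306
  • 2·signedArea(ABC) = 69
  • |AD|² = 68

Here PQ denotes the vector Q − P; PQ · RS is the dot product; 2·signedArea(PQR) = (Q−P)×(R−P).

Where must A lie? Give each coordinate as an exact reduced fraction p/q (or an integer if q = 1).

1. A_x = -9  [2·signedArea(ABC) = 69 ∩ AE · BC = -293/2]
2. A_y = 1  [2·signedArea(ABC) = 69 ∩ AE · BC = -293/2]
   → A = (-9, 1)

A = (-9, 1)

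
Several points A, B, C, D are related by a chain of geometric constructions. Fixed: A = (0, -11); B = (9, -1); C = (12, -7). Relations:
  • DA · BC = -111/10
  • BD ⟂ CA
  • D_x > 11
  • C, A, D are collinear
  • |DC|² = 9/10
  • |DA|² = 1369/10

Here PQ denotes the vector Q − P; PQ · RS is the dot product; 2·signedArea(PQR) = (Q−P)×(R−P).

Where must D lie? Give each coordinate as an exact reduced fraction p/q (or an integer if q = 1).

D = (111/10, -73/10)

1. D_x = 111/10  [C, A, D are collinear ∩ BD ⟂ CA]
2. D_y = -73/10  [C, A, D are collinear ∩ BD ⟂ CA]
   → D = (111/10, -73/10)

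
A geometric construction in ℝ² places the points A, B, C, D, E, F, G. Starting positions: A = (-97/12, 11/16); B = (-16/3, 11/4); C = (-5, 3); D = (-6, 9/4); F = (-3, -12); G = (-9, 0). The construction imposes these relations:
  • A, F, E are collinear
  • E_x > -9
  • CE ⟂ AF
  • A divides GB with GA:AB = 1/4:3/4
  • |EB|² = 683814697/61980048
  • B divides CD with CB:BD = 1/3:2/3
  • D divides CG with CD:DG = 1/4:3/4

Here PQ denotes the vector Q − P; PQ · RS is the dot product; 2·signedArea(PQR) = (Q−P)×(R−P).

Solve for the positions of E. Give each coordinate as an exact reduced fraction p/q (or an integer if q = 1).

1. E_x = -3639263/430417  [A, F, E are collinear ∩ CE ⟂ AF]
2. E_y = 695403/430417  [A, F, E are collinear ∩ CE ⟂ AF]
   → E = (-3639263/430417, 695403/430417)

E = (-3639263/430417, 695403/430417)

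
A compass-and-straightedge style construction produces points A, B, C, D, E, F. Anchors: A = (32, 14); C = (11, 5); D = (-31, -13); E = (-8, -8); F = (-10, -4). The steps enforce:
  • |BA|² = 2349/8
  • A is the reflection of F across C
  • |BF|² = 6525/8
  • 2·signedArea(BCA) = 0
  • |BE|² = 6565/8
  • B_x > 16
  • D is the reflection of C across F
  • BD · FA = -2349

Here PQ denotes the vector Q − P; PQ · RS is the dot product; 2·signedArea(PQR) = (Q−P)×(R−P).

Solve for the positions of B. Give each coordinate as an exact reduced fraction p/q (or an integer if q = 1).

B = (65/4, 29/4)

1. B_x = 65/4  [2·signedArea(BCA) = 0 ∩ BD · FA = -2349]
2. B_y = 29/4  [2·signedArea(BCA) = 0 ∩ BD · FA = -2349]
   → B = (65/4, 29/4)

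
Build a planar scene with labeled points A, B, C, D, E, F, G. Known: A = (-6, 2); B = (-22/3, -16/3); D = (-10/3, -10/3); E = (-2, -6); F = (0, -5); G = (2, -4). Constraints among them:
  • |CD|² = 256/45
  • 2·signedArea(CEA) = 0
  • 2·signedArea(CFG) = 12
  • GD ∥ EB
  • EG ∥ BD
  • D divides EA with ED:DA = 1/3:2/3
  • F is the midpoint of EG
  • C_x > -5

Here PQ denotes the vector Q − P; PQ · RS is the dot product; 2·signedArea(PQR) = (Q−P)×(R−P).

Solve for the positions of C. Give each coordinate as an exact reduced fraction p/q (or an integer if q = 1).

1. C_x = -22/5  [2·signedArea(CEA) = 0 ∩ 2·signedArea(CFG) = 12]
2. C_y = -6/5  [2·signedArea(CEA) = 0 ∩ 2·signedArea(CFG) = 12]
   → C = (-22/5, -6/5)

C = (-22/5, -6/5)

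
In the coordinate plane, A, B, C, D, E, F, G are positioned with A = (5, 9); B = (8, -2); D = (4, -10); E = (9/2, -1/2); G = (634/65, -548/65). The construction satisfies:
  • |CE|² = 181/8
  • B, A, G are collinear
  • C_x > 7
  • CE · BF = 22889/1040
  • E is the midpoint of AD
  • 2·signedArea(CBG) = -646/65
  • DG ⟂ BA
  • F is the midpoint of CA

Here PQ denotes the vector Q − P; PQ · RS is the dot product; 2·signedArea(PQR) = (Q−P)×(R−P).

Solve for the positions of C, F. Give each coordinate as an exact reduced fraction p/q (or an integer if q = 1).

C = (1853/260, -1161/260)
F = (3153/520, 1179/520)

1. C_x = 1853/260  [line 418/65·x + 114/65·y + -38 = 0 ∩ |CE|² = 181/8]
2. C_y = -1161/260  [line 418/65·x + 114/65·y + -38 = 0 ∩ |CE|² = 181/8]
   → C = (1853/260, -1161/260)
3. F_x = 3153/520  [F is the midpoint of CA]
4. F_y = 1179/520  [F is the midpoint of CA]
   → F = (3153/520, 1179/520)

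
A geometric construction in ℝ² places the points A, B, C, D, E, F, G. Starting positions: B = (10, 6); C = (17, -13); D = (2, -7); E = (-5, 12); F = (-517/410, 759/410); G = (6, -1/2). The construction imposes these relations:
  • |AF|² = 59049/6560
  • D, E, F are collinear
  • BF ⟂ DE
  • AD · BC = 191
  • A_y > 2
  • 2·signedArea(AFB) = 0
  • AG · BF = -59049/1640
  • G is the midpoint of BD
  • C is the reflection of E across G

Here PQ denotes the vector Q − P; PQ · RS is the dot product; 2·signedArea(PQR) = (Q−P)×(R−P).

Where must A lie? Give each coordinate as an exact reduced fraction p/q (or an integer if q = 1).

A = (2549/1640, 4737/1640)

1. A_x = 2549/1640  [2·signedArea(AFB) = 0 ∩ AG · BF = -59049/1640]
2. A_y = 4737/1640  [2·signedArea(AFB) = 0 ∩ AG · BF = -59049/1640]
   → A = (2549/1640, 4737/1640)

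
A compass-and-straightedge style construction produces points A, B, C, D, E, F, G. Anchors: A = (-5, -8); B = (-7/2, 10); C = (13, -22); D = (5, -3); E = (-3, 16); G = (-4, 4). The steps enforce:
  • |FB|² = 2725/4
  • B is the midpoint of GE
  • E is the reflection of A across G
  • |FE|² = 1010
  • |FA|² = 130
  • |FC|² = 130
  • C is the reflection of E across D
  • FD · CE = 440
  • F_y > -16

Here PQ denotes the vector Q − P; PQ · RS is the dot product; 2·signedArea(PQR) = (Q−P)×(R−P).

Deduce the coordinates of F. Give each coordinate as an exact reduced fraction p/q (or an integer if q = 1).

1. F_x = 4  [line 16·x + -38·y + -634 = 0 ∩ |FA|² = 130]
2. F_y = -15  [line 16·x + -38·y + -634 = 0 ∩ |FA|² = 130]
   → F = (4, -15)

F = (4, -15)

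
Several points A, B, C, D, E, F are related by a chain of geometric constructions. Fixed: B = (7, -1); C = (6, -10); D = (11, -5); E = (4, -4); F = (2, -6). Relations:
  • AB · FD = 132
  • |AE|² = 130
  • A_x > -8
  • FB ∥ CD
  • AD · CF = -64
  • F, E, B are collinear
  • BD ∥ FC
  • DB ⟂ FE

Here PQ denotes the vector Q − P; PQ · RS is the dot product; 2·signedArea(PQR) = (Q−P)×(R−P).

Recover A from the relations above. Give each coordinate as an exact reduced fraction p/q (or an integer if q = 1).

A = (-7, -7)

1. A_x = -7  [AD · CF = -64 ∩ AB · FD = 132]
2. A_y = -7  [AD · CF = -64 ∩ AB · FD = 132]
   → A = (-7, -7)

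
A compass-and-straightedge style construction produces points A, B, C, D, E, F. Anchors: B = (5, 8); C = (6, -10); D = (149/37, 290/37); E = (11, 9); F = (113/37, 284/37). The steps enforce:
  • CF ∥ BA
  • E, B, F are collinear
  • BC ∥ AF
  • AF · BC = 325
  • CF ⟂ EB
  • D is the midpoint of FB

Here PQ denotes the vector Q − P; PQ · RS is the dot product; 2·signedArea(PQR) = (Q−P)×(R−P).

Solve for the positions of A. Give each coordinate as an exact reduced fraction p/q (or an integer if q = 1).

1. A_x = 76/37  [BC ∥ AF ∩ CF ∥ BA]
2. A_y = 950/37  [BC ∥ AF ∩ CF ∥ BA]
   → A = (76/37, 950/37)

A = (76/37, 950/37)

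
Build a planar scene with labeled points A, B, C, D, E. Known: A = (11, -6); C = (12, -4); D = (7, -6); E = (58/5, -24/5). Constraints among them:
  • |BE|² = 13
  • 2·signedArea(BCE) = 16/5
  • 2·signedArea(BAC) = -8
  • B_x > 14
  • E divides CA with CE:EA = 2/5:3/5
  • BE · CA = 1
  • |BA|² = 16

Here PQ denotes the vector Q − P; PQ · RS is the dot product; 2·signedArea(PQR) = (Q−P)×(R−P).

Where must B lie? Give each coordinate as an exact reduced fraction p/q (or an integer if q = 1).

B = (15, -6)

1. B_x = 15  [BE · CA = 1 ∩ 2·signedArea(BCE) = 16/5]
2. B_y = -6  [BE · CA = 1 ∩ 2·signedArea(BCE) = 16/5]
   → B = (15, -6)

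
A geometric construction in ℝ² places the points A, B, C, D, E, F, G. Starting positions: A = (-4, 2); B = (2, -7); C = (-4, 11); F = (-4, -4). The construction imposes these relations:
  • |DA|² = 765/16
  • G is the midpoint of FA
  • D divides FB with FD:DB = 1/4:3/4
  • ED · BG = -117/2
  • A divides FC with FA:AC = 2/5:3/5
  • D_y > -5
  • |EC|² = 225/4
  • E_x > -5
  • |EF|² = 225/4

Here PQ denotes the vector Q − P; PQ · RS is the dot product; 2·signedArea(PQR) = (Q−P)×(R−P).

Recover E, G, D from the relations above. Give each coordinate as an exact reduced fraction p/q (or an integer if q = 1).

1. G_x = -4  [G is the midpoint of FA]
2. G_y = -1  [G is the midpoint of FA]
   → G = (-4, -1)
3. D_x = -5/2  [D divides FB with FD:DB = 1/4:3/4]
4. D_y = -19/4  [D divides FB with FD:DB = 1/4:3/4]
   → D = (-5/2, -19/4)
5. E_x = -4  [line 6·x + -6·y + 45 = 0 ∩ |EF|² = 225/4]
6. E_y = 7/2  [line 6·x + -6·y + 45 = 0 ∩ |EF|² = 225/4]
   → E = (-4, 7/2)

D = (-5/2, -19/4)
E = (-4, 7/2)
G = (-4, -1)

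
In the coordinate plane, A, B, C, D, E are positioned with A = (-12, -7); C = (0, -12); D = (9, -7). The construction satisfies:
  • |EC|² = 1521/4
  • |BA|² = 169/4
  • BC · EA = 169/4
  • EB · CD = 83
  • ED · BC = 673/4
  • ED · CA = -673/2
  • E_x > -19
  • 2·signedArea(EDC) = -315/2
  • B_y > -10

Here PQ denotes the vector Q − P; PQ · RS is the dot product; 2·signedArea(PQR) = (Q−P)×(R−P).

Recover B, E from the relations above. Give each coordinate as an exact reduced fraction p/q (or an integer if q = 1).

B = (-6, -19/2)
E = (-18, -9/2)

1. E_x = -18  [ED · CA = -673/2 ∩ 2·signedArea(EDC) = -315/2]
2. E_y = -9/2  [ED · CA = -673/2 ∩ 2·signedArea(EDC) = -315/2]
   → E = (-18, -9/2)
3. B_x = -6  [BC · EA = 169/4 ∩ ED · BC = 673/4]
4. B_y = -19/2  [BC · EA = 169/4 ∩ ED · BC = 673/4]
   → B = (-6, -19/2)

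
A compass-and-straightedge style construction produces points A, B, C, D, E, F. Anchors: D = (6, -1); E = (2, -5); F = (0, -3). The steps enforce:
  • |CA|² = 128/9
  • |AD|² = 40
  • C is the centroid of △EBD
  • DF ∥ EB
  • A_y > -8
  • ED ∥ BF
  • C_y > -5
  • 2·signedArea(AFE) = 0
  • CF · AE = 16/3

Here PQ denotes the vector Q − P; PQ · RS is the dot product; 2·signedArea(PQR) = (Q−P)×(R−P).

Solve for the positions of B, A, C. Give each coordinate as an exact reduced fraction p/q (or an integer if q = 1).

A = (4, -7)
B = (-4, -7)
C = (4/3, -13/3)

1. B_x = -4  [ED ∥ BF ∩ DF ∥ EB]
2. B_y = -7  [ED ∥ BF ∩ DF ∥ EB]
   → B = (-4, -7)
3. C_x = 4/3  [C is the centroid of △EBD]
4. C_y = -13/3  [C is the centroid of △EBD]
   → C = (4/3, -13/3)
5. A_x = 4  [2·signedArea(AFE) = 0 ∩ CF · AE = 16/3]
6. A_y = -7  [2·signedArea(AFE) = 0 ∩ CF · AE = 16/3]
   → A = (4, -7)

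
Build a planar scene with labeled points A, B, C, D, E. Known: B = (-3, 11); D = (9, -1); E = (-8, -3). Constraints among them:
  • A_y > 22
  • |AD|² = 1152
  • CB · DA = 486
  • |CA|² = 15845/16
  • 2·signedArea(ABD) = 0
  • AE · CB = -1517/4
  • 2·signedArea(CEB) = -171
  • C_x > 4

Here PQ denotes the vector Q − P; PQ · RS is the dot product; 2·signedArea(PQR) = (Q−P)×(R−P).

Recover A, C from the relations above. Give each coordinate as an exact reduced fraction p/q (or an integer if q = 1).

1. A_x = -15  [line 12·x + 12·y + -96 = 0 ∩ |AD|² = 1152]
2. A_y = 23  [line 12·x + 12·y + -96 = 0 ∩ |AD|² = 1152]
   → A = (-15, 23)
3. C_x = 19/4  [CB · DA = 486 ∩ 2·signedArea(CEB) = -171]
4. C_y = -3/2  [CB · DA = 486 ∩ 2·signedArea(CEB) = -171]
   → C = (19/4, -3/2)

A = (-15, 23)
C = (19/4, -3/2)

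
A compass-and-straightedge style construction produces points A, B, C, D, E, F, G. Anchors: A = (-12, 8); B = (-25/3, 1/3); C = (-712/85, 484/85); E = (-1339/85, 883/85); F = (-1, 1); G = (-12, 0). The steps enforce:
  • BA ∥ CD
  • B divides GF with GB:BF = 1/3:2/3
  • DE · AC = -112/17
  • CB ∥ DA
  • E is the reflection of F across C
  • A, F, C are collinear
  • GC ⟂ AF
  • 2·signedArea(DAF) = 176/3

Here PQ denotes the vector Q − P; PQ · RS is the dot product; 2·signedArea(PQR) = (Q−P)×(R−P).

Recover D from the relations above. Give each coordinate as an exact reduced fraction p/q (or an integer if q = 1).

1. D_x = -3071/255  [CB ∥ DA ∩ BA ∥ CD]
2. D_y = 3407/255  [CB ∥ DA ∩ BA ∥ CD]
   → D = (-3071/255, 3407/255)

D = (-3071/255, 3407/255)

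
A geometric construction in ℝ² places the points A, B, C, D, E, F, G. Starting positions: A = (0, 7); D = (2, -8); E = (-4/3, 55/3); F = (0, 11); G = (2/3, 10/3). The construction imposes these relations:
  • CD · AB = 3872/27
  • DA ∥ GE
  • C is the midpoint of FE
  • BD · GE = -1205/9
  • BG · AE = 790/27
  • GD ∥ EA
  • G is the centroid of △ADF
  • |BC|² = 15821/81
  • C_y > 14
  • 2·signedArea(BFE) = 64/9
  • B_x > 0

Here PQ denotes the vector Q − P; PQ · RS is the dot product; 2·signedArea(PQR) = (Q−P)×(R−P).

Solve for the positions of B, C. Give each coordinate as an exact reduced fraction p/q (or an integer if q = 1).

B = (8/9, 7/9)
C = (-2/3, 44/3)

1. B_x = 8/9  [BG · AE = 790/27 ∩ BD · GE = -1205/9]
2. B_y = 7/9  [BG · AE = 790/27 ∩ BD · GE = -1205/9]
   → B = (8/9, 7/9)
3. C_x = -2/3  [C is the midpoint of FE]
4. C_y = 44/3  [C is the midpoint of FE]
   → C = (-2/3, 44/3)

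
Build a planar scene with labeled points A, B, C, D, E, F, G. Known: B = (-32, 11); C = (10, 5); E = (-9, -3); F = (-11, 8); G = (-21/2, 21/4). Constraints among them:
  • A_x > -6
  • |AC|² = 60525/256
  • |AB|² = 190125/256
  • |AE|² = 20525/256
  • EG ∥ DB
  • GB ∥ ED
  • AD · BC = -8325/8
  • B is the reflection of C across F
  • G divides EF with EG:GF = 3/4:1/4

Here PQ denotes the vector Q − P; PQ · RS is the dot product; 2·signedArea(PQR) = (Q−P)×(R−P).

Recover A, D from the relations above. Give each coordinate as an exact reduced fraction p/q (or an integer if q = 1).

A = (-43/8, 83/16)
D = (-61/2, 11/4)

1. D_x = -61/2  [EG ∥ DB ∩ GB ∥ ED]
2. D_y = 11/4  [EG ∥ DB ∩ GB ∥ ED]
   → D = (-61/2, 11/4)
3. A_x = -43/8  [line -42·x + 6·y + -2055/8 = 0 ∩ |AE|² = 20525/256]
4. A_y = 83/16  [line -42·x + 6·y + -2055/8 = 0 ∩ |AE|² = 20525/256]
   → A = (-43/8, 83/16)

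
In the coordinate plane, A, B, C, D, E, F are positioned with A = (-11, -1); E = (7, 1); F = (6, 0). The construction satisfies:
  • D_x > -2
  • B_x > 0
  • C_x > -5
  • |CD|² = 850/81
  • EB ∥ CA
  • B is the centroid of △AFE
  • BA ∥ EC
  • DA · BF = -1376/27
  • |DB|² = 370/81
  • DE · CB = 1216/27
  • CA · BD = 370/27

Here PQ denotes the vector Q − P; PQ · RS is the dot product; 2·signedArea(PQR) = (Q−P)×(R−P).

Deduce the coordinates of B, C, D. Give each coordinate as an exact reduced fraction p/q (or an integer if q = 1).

1. B_x = 2/3  [B is the centroid of △AFE]
2. B_y = 0  [B is the centroid of △AFE]
   → B = (2/3, 0)
3. C_x = -14/3  [EB ∥ CA ∩ BA ∥ EC]
4. C_y = 0  [EB ∥ CA ∩ BA ∥ EC]
   → C = (-14/3, 0)
5. D_x = -13/9  [DE · CB = 1216/27 ∩ CA · BD = 370/27]
6. D_y = -1/3  [DE · CB = 1216/27 ∩ CA · BD = 370/27]
   → D = (-13/9, -1/3)

B = (2/3, 0)
C = (-14/3, 0)
D = (-13/9, -1/3)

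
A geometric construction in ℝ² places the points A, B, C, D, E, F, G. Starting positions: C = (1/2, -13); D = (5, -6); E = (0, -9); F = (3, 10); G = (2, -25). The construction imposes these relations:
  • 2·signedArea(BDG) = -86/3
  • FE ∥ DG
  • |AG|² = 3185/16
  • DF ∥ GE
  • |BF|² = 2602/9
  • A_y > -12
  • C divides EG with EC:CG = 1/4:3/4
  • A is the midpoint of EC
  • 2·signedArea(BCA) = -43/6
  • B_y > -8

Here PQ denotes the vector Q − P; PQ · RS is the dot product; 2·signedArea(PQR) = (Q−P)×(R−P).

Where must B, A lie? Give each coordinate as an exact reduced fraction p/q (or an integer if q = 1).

1. A_x = 1/4  [A is the midpoint of EC]
2. A_y = -11  [A is the midpoint of EC]
   → A = (1/4, -11)
3. B_x = 10/3  [2·signedArea(BDG) = -86/3 ∩ 2·signedArea(BCA) = -43/6]
4. B_y = -7  [2·signedArea(BDG) = -86/3 ∩ 2·signedArea(BCA) = -43/6]
   → B = (10/3, -7)

A = (1/4, -11)
B = (10/3, -7)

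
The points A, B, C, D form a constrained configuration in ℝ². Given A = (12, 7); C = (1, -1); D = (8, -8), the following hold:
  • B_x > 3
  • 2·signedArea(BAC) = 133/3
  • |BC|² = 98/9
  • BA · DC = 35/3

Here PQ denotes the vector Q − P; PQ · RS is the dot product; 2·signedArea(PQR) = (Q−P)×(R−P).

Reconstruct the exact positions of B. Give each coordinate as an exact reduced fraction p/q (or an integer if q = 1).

B = (10/3, -10/3)

1. B_x = 10/3  [2·signedArea(BAC) = 133/3 ∩ BA · DC = 35/3]
2. B_y = -10/3  [2·signedArea(BAC) = 133/3 ∩ BA · DC = 35/3]
   → B = (10/3, -10/3)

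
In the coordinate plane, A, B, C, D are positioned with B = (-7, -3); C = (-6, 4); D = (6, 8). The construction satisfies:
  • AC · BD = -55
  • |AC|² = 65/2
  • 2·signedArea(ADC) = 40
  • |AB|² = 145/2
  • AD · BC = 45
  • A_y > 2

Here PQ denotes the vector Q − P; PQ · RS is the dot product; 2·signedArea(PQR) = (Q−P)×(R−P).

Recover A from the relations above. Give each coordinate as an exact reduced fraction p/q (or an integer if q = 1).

A = (-1/2, 5/2)

1. A_x = -1/2  [AD · BC = 45 ∩ AC · BD = -55]
2. A_y = 5/2  [AD · BC = 45 ∩ AC · BD = -55]
   → A = (-1/2, 5/2)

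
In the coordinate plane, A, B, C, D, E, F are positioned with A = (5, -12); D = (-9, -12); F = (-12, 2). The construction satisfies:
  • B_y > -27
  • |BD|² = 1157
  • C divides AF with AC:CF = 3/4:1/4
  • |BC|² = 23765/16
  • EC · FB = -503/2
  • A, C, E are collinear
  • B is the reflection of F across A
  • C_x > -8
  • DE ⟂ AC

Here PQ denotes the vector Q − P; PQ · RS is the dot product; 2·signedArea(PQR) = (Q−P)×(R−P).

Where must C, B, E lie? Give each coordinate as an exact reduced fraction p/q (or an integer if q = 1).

1. C_x = -31/4  [C divides AF with AC:CF = 3/4:1/4]
2. C_y = -3/2  [C divides AF with AC:CF = 3/4:1/4]
   → C = (-31/4, -3/2)
3. B_x = 22  [B is the reflection of F across A]
4. B_y = -26  [B is the reflection of F across A]
   → B = (22, -26)
5. E_x = -1621/485  [A, C, E are collinear ∩ DE ⟂ AC]
6. E_y = -2488/485  [A, C, E are collinear ∩ DE ⟂ AC]
   → E = (-1621/485, -2488/485)

B = (22, -26)
C = (-31/4, -3/2)
E = (-1621/485, -2488/485)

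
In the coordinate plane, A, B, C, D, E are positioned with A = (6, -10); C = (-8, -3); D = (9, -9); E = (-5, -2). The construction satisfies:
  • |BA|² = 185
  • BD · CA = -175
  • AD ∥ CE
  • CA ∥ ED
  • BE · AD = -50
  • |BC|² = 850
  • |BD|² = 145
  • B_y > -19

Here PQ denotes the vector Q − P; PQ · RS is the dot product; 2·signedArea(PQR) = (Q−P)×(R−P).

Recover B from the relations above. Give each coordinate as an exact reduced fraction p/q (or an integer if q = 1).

B = (17, -18)

1. B_x = 17  [BE · AD = -50 ∩ BD · CA = -175]
2. B_y = -18  [BE · AD = -50 ∩ BD · CA = -175]
   → B = (17, -18)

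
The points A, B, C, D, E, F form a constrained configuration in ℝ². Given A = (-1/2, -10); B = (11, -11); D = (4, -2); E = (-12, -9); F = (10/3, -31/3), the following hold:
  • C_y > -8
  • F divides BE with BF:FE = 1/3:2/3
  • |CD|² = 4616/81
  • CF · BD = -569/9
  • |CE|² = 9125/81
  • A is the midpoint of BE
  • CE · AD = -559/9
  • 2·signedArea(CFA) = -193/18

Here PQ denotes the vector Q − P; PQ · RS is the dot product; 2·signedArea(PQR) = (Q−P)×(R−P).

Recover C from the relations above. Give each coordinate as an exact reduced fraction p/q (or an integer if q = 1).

C = (-14/9, -64/9)

1. C_x = -14/9  [CE · AD = -559/9 ∩ CF · BD = -569/9]
2. C_y = -64/9  [CE · AD = -559/9 ∩ CF · BD = -569/9]
   → C = (-14/9, -64/9)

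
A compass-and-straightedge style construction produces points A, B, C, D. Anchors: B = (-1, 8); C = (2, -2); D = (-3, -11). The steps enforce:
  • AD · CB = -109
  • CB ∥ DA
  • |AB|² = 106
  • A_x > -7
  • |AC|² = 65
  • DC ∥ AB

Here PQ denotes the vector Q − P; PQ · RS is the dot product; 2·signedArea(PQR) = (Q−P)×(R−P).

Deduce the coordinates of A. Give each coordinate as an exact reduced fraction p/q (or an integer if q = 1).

1. A_x = -6  [DC ∥ AB ∩ CB ∥ DA]
2. A_y = -1  [DC ∥ AB ∩ CB ∥ DA]
   → A = (-6, -1)

A = (-6, -1)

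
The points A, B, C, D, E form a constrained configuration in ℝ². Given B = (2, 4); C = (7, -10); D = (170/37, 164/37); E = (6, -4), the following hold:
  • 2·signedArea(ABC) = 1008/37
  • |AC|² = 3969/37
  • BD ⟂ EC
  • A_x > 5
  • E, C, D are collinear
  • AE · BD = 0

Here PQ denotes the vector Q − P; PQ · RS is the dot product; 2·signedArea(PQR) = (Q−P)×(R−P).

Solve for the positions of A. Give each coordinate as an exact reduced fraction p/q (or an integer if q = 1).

A = (196/37, 8/37)

1. A_x = 196/37  [AE · BD = 0 ∩ 2·signedArea(ABC) = 1008/37]
2. A_y = 8/37  [AE · BD = 0 ∩ 2·signedArea(ABC) = 1008/37]
   → A = (196/37, 8/37)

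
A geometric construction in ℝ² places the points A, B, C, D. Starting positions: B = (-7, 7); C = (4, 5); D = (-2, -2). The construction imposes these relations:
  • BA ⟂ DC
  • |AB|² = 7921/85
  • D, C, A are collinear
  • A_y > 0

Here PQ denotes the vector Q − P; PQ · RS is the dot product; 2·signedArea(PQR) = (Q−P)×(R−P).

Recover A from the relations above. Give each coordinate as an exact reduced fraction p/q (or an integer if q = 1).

A = (28/85, 61/85)

1. A_x = 28/85  [D, C, A are collinear ∩ BA ⟂ DC]
2. A_y = 61/85  [D, C, A are collinear ∩ BA ⟂ DC]
   → A = (28/85, 61/85)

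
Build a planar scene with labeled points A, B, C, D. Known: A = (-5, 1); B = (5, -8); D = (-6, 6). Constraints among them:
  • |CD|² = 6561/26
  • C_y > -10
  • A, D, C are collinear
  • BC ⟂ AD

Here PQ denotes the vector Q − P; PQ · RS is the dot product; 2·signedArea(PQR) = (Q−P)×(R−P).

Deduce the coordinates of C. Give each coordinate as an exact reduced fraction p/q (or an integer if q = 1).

1. C_x = -75/26  [A, D, C are collinear ∩ BC ⟂ AD]
2. C_y = -249/26  [A, D, C are collinear ∩ BC ⟂ AD]
   → C = (-75/26, -249/26)

C = (-75/26, -249/26)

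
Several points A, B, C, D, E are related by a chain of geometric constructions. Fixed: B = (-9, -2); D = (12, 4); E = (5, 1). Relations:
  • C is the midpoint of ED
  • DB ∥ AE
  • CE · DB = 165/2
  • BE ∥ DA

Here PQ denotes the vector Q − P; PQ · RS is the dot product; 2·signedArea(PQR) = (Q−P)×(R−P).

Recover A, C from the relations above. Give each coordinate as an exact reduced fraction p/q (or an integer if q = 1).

1. A_x = 26  [DB ∥ AE ∩ BE ∥ DA]
2. A_y = 7  [DB ∥ AE ∩ BE ∥ DA]
   → A = (26, 7)
3. C_x = 17/2  [C is the midpoint of ED]
4. C_y = 5/2  [C is the midpoint of ED]
   → C = (17/2, 5/2)

A = (26, 7)
C = (17/2, 5/2)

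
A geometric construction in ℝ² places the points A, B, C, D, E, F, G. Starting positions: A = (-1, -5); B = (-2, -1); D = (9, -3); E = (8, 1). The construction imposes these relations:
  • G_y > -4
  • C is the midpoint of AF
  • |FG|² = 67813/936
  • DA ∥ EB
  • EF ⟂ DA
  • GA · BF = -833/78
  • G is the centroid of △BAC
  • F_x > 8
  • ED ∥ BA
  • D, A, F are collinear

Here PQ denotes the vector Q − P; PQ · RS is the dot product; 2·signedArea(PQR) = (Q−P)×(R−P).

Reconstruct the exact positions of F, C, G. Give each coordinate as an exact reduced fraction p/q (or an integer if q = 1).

1. F_x = 229/26  [D, A, F are collinear ∩ EF ⟂ DA]
2. F_y = -79/26  [D, A, F are collinear ∩ EF ⟂ DA]
   → F = (229/26, -79/26)
3. C_x = 203/52  [C is the midpoint of AF]
4. C_y = -209/52  [C is the midpoint of AF]
   → C = (203/52, -209/52)
5. G_x = 47/156  [G is the centroid of △BAC]
6. G_y = -521/156  [G is the centroid of △BAC]
   → G = (47/156, -521/156)

C = (203/52, -209/52)
F = (229/26, -79/26)
G = (47/156, -521/156)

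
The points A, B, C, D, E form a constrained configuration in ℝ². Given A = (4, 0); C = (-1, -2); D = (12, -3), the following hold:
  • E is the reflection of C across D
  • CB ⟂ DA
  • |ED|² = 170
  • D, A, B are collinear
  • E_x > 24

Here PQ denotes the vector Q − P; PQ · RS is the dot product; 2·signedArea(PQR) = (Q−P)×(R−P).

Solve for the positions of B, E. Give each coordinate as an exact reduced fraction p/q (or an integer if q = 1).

1. B_x = 20/73  [D, A, B are collinear ∩ CB ⟂ DA]
2. B_y = 102/73  [D, A, B are collinear ∩ CB ⟂ DA]
   → B = (20/73, 102/73)
3. E_x = 25  [E is the reflection of C across D]
4. E_y = -4  [E is the reflection of C across D]
   → E = (25, -4)

B = (20/73, 102/73)
E = (25, -4)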